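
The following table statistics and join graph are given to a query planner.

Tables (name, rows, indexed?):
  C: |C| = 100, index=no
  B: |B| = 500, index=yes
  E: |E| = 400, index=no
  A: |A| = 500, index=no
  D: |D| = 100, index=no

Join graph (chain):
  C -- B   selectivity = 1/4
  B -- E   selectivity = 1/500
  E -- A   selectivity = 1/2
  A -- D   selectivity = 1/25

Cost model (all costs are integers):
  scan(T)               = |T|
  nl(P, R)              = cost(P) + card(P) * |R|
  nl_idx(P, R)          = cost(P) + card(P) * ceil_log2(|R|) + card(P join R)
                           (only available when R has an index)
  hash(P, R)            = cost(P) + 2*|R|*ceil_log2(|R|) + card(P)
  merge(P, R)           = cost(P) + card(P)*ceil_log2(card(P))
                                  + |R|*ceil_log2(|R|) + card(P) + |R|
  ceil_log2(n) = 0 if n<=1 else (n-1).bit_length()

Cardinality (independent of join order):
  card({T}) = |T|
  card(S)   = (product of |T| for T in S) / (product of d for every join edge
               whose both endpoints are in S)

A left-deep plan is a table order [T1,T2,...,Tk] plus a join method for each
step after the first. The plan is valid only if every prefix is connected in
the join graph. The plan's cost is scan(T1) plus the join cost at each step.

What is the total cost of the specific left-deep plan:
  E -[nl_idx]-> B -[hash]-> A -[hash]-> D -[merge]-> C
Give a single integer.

8116000

step 1: scan E: cost=400, card=400
step 2: join B via nl_idx
    card(P join B) = 400*500/(500) = 400
    cost = 400 + 400*9 + 400 = 4400
step 3: join A via hash
    card(P join A) = 400*500/(2) = 100000
    cost = 4400 + 2*500*9 + 400 = 13800
step 4: join D via hash
    card(P join D) = 100000*100/(25) = 400000
    cost = 13800 + 2*100*7 + 100000 = 115200
step 5: join C via merge
    card(P join C) = 400000*100/(4) = 10000000
    cost = 115200 + 400000*19 + 100*7 + 400000 + 100 = 8116000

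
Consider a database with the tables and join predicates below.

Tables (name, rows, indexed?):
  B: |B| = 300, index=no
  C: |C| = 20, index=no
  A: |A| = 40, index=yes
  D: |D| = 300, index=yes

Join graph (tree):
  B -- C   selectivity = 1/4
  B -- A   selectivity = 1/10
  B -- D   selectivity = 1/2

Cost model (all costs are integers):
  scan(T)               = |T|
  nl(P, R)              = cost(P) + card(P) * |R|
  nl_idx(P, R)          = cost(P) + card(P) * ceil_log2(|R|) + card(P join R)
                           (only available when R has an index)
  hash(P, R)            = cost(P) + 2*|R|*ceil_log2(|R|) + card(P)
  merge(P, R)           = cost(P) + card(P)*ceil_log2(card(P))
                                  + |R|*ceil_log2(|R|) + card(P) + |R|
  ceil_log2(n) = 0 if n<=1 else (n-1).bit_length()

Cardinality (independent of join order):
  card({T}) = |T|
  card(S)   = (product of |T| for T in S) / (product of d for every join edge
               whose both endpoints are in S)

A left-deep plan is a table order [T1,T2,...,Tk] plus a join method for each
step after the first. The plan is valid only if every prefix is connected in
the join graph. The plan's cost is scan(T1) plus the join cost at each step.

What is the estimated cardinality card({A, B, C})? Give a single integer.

6000

Tables in S: A(40), B(300), C(20)
Edges inside S: B-C(d=4), B-A(d=10)
numerator = 40 * 300 * 20 = 240000
denominator = 4 * 10 = 40
card(S) = 240000 / 40 = 6000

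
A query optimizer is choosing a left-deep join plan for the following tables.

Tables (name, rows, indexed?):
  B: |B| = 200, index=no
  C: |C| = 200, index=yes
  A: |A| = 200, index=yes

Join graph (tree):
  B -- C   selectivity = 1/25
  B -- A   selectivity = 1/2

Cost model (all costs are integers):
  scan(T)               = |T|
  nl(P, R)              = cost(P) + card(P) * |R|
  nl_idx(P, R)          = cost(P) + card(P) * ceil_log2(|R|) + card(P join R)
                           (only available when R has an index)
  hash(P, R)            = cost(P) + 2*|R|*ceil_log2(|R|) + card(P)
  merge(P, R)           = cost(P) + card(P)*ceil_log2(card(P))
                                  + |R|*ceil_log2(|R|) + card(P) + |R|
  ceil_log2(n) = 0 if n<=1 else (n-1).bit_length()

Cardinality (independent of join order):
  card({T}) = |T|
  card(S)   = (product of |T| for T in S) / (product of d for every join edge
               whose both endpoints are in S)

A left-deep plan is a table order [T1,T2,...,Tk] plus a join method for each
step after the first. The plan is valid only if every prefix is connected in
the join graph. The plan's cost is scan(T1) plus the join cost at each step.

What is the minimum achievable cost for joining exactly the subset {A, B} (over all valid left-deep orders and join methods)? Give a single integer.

3600

Selinger DP over subsets of {A,B}:
  {B}: scan cost=200, card=200
  {A}: scan cost=200, card=200
  {AB}: card=20000; try (B,hash)→3600, (A,hash)→3600, (B,merge)→3800, (A,merge)→3800, (A,nl_idx)→21800, (B,nl)→40200 …(+1); best=3600 via (B,hash)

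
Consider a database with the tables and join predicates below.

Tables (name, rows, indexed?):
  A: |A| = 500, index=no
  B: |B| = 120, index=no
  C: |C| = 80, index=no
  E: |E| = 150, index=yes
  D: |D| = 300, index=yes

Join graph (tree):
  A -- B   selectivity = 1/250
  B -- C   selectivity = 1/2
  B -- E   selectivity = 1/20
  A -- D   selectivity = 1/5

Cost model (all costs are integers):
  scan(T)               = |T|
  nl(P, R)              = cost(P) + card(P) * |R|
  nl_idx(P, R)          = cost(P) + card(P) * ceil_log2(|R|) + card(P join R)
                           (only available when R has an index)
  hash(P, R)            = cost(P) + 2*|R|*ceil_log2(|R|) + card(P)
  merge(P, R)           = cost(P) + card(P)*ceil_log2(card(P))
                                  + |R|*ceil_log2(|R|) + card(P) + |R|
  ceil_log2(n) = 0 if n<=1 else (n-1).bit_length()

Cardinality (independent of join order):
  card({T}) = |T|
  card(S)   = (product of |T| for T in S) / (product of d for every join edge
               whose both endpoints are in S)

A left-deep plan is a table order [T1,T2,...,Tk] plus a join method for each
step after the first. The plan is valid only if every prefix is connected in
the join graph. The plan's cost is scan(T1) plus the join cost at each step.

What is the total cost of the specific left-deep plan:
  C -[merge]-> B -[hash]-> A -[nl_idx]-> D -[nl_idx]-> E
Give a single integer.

9605880

step 1: scan C: cost=80, card=80
step 2: join B via merge
    card(P join B) = 80*120/(2) = 4800
    cost = 80 + 80*7 + 120*7 + 80 + 120 = 1680
step 3: join A via hash
    card(P join A) = 4800*500/(250) = 9600
    cost = 1680 + 2*500*9 + 4800 = 15480
step 4: join D via nl_idx
    card(P join D) = 9600*300/(5) = 576000
    cost = 15480 + 9600*9 + 576000 = 677880
step 5: join E via nl_idx
    card(P join E) = 576000*150/(20) = 4320000
    cost = 677880 + 576000*8 + 4320000 = 9605880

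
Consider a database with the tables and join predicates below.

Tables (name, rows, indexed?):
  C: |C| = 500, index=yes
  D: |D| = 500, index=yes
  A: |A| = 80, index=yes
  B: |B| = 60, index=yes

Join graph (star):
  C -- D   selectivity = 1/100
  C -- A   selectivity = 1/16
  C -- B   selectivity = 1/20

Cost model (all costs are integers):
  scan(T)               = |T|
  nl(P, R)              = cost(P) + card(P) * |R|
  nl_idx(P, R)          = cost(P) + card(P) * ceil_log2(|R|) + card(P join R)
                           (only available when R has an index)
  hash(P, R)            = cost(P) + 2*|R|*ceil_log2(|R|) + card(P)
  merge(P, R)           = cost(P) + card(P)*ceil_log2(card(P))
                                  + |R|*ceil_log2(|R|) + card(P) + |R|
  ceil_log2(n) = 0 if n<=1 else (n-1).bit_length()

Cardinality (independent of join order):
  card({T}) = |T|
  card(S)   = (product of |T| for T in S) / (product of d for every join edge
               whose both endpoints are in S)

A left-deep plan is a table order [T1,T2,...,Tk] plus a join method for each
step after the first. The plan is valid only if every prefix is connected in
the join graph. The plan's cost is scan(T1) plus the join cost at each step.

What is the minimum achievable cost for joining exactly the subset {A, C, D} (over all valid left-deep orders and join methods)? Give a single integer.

Selinger DP over subsets of {A,C,D}:
  {C}: scan cost=500, card=500
  {D}: scan cost=500, card=500
  {A}: scan cost=80, card=80
  {CD}: card=2500; try (D,nl_idx)→7500, (C,nl_idx)→7500, (D,hash)→10000, (C,hash)→10000, (D,merge)→10500, (C,merge)→10500 …(+2); best=7500 via (D,nl_idx)
  {AC}: card=2500; try (A,hash)→2120, (C,nl_idx)→3300, (C,merge)→5720, (A,merge)→6140, (A,nl_idx)→6500, (C,hash)→9160 …(+2); best=2120 via (A,hash)
  {ACD}: card=12500; try (A,hash)→11120, (D,hash)→13620, (D,nl_idx)→37120, (A,nl_idx)→37500, (D,merge)→39620, (A,merge)→40640 …(+2); best=11120 via (A,hash)

11120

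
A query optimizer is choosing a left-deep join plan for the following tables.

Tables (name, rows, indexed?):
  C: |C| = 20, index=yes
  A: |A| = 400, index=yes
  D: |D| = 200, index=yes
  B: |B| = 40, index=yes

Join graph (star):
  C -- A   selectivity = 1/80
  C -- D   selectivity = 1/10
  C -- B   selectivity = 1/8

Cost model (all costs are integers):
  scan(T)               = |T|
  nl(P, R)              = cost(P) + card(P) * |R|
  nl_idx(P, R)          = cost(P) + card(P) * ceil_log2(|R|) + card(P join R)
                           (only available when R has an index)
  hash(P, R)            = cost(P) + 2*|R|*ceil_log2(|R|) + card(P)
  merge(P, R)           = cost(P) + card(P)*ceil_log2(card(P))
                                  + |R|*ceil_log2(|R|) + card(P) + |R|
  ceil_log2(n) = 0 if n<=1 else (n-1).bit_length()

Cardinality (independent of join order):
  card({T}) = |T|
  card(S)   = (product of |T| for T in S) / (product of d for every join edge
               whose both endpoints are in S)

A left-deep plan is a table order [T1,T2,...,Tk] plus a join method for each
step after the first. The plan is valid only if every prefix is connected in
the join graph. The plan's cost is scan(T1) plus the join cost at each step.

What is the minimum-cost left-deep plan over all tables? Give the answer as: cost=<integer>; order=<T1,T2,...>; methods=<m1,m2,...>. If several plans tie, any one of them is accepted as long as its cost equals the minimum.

cost=4580; order=C,A,B,D; methods=nl_idx,hash,hash

Selinger DP (subsets sized 1..n):
  {C}: scan cost=20, card=20
  {A}: scan cost=400, card=400
  {D}: scan cost=200, card=200
  {B}: scan cost=40, card=40
  {AC}: card=100; try (A,nl_idx)→300, (C,hash)→1000, (C,nl_idx)→2500, (A,merge)→4140, (C,merge)→4520, (A,hash)→7240 …(+2); best=300 via (A,nl_idx)
  {CD}: card=400; try (D,nl_idx)→580, (C,hash)→600, (C,nl_idx)→1600, (D,merge)→1940, (C,merge)→2120, (D,hash)→3240 …(+2); best=580 via (D,nl_idx)
  {BC}: card=100; try (B,nl_idx)→240, (C,hash)→280, (C,nl_idx)→340, (B,merge)→420, (C,merge)→440, (B,hash)→520 …(+2); best=240 via (B,nl_idx)
  {ACD}: card=2000; try (D,merge)→2900, (D,nl_idx)→3100, (D,hash)→3600, (A,nl_idx)→6180, (A,hash)→8180, (A,merge)→8580 …(+2); best=2900 via (D,merge)
  {ABC}: card=500; try (B,hash)→880, (B,merge)→1380, (B,nl_idx)→1400, (A,nl_idx)→1640, (B,nl)→4300, (A,merge)→5040 …(+2); best=880 via (B,hash)
  {BCD}: card=2000; try (B,hash)→1460, (D,merge)→2840, (D,nl_idx)→3040, (D,hash)→3540, (B,merge)→4860, (B,nl_idx)→4980 …(+2); best=1460 via (B,hash)
  {ABCD}: card=10000; try (D,hash)→4580, (B,hash)→5380, (D,merge)→7680, (A,hash)→10660, (D,nl_idx)→14880, (B,nl_idx)→24900 …(+6); best=4580 via (D,hash)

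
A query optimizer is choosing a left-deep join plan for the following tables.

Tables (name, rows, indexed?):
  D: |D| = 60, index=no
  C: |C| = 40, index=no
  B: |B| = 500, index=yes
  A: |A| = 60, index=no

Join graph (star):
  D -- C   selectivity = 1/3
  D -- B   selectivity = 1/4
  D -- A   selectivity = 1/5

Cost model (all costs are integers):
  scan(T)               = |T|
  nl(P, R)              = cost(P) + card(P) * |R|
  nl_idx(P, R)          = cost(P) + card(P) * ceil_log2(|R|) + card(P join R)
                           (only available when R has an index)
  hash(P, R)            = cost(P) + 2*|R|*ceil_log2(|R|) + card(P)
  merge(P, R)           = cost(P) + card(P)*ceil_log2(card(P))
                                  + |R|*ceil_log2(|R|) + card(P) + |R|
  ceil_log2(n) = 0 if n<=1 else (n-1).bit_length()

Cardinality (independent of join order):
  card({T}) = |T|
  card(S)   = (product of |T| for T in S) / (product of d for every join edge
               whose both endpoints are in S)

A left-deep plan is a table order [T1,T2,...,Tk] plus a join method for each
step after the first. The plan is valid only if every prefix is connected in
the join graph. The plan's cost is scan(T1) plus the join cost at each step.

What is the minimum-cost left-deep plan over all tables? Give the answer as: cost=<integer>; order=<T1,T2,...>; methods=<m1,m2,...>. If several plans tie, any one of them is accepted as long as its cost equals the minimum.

Selinger DP (subsets sized 1..n):
  {D}: scan cost=60, card=60
  {C}: scan cost=40, card=40
  {B}: scan cost=500, card=500
  {A}: scan cost=60, card=60
  {CD}: card=800; try (C,hash)→600, (D,merge)→740, (C,merge)→760, (D,hash)→800, (D,nl)→2440, (C,nl)→2460; best=600 via (C,hash)
  {BD}: card=7500; try (D,hash)→1720, (B,merge)→5480, (D,merge)→5920, (B,nl_idx)→8100, (B,hash)→9120, (B,nl)→30060 …(+1); best=1720 via (D,hash)
  {AD}: card=720; try (D,hash)→840, (A,hash)→840, (D,merge)→900, (A,merge)→900, (D,nl)→3660, (A,nl)→3660; best=840 via (D,hash)
  {BCD}: card=100000; try (C,hash)→9700, (B,hash)→10400, (B,merge)→14400, (C,merge)→107000, (B,nl_idx)→107800, (C,nl)→301720 …(+1); best=9700 via (C,hash)
  {ACD}: card=9600; try (C,hash)→2040, (A,hash)→2120, (C,merge)→9040, (A,merge)→9820, (C,nl)→29640, (A,nl)→48600; best=2040 via (C,hash)
  {ABD}: card=90000; try (A,hash)→9940, (B,hash)→10560, (B,merge)→13760, (B,nl_idx)→97320, (A,merge)→107140, (B,nl)→360840 …(+1); best=9940 via (A,hash)
  {ABCD}: card=1200000; try (B,hash)→20640, (C,hash)→100420, (A,hash)→110420, (B,merge)→151040, (B,nl_idx)→1288440, (C,merge)→1630220 …(+4); best=20640 via (B,hash)

cost=20640; order=A,D,C,B; methods=hash,hash,hash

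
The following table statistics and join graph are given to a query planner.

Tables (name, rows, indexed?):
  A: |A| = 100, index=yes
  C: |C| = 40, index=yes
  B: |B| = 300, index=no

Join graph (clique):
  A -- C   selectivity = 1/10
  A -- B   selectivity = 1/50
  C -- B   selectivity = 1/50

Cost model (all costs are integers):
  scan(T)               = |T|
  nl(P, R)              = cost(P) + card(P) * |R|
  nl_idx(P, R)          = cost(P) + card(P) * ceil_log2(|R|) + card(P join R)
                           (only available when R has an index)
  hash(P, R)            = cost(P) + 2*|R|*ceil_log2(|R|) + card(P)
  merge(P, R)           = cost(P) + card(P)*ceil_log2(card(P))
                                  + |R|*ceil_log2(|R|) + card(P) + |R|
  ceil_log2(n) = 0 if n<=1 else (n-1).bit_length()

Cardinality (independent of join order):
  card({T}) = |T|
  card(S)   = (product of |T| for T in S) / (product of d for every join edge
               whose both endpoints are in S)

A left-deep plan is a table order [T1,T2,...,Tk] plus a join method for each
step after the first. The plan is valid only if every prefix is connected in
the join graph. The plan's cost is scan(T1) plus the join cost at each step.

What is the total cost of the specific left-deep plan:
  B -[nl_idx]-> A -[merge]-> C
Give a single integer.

step 1: scan B: cost=300, card=300
step 2: join A via nl_idx
    card(P join A) = 300*100/(50) = 600
    cost = 300 + 300*7 + 600 = 3000
step 3: join C via merge
    card(P join C) = 600*40/(10*50) = 48
    cost = 3000 + 600*10 + 40*6 + 600 + 40 = 9880

9880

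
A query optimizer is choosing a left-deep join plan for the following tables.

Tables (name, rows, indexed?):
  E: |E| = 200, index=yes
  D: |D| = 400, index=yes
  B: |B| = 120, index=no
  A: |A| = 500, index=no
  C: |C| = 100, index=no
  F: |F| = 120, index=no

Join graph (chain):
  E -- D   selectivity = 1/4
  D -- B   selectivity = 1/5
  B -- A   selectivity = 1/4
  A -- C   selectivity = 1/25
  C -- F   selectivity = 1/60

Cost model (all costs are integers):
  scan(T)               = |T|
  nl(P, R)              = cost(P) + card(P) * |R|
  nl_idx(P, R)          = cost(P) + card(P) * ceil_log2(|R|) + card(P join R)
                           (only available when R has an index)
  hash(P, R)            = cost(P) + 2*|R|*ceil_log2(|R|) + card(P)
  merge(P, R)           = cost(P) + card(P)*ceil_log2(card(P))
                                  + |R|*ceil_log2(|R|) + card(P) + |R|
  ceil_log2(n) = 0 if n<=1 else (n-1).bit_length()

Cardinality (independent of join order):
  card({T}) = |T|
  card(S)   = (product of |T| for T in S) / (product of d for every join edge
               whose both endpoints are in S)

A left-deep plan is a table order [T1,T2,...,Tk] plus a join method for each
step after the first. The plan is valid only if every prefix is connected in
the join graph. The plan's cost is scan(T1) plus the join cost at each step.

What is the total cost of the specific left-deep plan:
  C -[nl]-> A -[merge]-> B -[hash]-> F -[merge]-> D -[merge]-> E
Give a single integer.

242302540

step 1: scan C: cost=100, card=100
step 2: join A via nl
    card(P join A) = 100*500/(25) = 2000
    cost = 100 + 100*500 = 50100
step 3: join B via merge
    card(P join B) = 2000*120/(4) = 60000
    cost = 50100 + 2000*11 + 120*7 + 2000 + 120 = 75060
step 4: join F via hash
    card(P join F) = 60000*120/(60) = 120000
    cost = 75060 + 2*120*7 + 60000 = 136740
step 5: join D via merge
    card(P join D) = 120000*400/(5) = 9600000
    cost = 136740 + 120000*17 + 400*9 + 120000 + 400 = 2300740
step 6: join E via merge
    card(P join E) = 9600000*200/(4) = 480000000
    cost = 2300740 + 9600000*24 + 200*8 + 9600000 + 200 = 242302540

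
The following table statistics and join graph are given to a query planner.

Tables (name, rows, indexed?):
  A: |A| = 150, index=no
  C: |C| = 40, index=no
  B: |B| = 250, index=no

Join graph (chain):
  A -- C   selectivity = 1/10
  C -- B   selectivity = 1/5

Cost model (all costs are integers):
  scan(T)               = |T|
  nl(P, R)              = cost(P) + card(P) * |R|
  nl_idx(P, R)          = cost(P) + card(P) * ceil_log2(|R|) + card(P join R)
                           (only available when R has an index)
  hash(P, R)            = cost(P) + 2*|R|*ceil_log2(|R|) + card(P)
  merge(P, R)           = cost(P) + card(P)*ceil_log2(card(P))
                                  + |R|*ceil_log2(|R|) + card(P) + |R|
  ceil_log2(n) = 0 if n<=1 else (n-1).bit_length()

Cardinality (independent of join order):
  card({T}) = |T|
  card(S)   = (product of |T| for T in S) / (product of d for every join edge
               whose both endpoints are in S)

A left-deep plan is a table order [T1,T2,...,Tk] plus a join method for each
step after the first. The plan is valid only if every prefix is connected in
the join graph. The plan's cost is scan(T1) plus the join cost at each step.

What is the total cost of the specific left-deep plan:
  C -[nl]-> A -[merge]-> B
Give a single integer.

14890

step 1: scan C: cost=40, card=40
step 2: join A via nl
    card(P join A) = 40*150/(10) = 600
    cost = 40 + 40*150 = 6040
step 3: join B via merge
    card(P join B) = 600*250/(5) = 30000
    cost = 6040 + 600*10 + 250*8 + 600 + 250 = 14890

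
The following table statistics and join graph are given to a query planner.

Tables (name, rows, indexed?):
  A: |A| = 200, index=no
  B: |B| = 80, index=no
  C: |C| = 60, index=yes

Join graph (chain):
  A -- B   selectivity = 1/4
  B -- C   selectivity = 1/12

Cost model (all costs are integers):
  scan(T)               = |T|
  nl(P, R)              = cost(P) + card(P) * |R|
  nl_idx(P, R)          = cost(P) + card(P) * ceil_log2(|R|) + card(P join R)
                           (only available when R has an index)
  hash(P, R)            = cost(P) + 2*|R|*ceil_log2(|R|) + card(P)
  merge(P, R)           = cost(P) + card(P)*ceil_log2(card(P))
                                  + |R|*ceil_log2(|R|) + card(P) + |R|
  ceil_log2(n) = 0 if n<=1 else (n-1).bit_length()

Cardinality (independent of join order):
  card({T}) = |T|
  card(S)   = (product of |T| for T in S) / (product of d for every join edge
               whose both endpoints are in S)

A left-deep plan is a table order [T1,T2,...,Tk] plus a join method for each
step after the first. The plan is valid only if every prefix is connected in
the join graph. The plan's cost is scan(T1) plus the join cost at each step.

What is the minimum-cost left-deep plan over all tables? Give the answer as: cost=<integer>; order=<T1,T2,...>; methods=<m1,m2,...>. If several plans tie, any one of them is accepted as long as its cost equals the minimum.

Selinger DP (subsets sized 1..n):
  {A}: scan cost=200, card=200
  {B}: scan cost=80, card=80
  {C}: scan cost=60, card=60
  {AB}: card=4000; try (B,hash)→1520, (A,merge)→2520, (B,merge)→2640, (A,hash)→3360, (A,nl)→16080, (B,nl)→16200; best=1520 via (B,hash)
  {BC}: card=400; try (C,hash)→880, (C,nl_idx)→960, (B,merge)→1120, (C,merge)→1140, (B,hash)→1240, (B,nl)→4860 …(+1); best=880 via (C,hash)
  {ABC}: card=20000; try (A,hash)→4480, (C,hash)→6240, (A,merge)→6680, (C,nl_idx)→45520, (C,merge)→53940, (A,nl)→80880 …(+1); best=4480 via (A,hash)

cost=4480; order=B,C,A; methods=hash,hash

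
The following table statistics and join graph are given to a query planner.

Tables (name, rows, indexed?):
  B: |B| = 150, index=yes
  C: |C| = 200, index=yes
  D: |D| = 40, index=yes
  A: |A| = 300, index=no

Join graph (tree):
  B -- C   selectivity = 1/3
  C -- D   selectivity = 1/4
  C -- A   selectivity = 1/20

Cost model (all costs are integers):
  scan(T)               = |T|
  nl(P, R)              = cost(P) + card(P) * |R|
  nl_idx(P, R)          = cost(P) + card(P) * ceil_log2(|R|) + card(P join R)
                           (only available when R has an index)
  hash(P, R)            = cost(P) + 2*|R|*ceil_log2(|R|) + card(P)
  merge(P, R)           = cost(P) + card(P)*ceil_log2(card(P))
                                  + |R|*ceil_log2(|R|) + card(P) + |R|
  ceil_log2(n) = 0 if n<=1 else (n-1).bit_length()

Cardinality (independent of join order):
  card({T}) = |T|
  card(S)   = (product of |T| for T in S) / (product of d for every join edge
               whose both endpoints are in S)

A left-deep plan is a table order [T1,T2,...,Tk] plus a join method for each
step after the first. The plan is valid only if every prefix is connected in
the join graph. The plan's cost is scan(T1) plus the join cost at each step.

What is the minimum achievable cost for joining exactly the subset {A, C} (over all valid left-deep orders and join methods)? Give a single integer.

3800

Selinger DP over subsets of {A,C}:
  {C}: scan cost=200, card=200
  {A}: scan cost=300, card=300
  {AC}: card=3000; try (C,hash)→3800, (A,merge)→5000, (C,merge)→5100, (C,nl_idx)→5700, (A,hash)→5800, (A,nl)→60200 …(+1); best=3800 via (C,hash)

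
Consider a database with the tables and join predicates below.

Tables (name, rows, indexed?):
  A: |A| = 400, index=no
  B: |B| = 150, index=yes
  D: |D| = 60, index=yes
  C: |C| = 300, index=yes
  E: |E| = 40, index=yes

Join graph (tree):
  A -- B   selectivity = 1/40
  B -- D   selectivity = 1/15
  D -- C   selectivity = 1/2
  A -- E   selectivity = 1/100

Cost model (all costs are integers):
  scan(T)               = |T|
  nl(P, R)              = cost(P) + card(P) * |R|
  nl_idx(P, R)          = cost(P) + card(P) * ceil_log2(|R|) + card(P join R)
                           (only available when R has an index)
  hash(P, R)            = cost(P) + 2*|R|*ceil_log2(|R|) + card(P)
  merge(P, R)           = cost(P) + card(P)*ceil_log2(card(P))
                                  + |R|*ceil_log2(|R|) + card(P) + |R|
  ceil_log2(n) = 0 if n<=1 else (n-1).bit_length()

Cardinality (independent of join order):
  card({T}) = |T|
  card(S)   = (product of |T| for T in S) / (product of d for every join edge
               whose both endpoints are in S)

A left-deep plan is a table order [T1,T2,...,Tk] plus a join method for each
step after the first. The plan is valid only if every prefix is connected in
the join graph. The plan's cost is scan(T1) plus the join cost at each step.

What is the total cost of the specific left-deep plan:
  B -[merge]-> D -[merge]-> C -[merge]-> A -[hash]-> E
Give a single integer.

2536000

step 1: scan B: cost=150, card=150
step 2: join D via merge
    card(P join D) = 150*60/(15) = 600
    cost = 150 + 150*8 + 60*6 + 150 + 60 = 1920
step 3: join C via merge
    card(P join C) = 600*300/(2) = 90000
    cost = 1920 + 600*10 + 300*9 + 600 + 300 = 11520
step 4: join A via merge
    card(P join A) = 90000*400/(40) = 900000
    cost = 11520 + 90000*17 + 400*9 + 90000 + 400 = 1635520
step 5: join E via hash
    card(P join E) = 900000*40/(100) = 360000
    cost = 1635520 + 2*40*6 + 900000 = 2536000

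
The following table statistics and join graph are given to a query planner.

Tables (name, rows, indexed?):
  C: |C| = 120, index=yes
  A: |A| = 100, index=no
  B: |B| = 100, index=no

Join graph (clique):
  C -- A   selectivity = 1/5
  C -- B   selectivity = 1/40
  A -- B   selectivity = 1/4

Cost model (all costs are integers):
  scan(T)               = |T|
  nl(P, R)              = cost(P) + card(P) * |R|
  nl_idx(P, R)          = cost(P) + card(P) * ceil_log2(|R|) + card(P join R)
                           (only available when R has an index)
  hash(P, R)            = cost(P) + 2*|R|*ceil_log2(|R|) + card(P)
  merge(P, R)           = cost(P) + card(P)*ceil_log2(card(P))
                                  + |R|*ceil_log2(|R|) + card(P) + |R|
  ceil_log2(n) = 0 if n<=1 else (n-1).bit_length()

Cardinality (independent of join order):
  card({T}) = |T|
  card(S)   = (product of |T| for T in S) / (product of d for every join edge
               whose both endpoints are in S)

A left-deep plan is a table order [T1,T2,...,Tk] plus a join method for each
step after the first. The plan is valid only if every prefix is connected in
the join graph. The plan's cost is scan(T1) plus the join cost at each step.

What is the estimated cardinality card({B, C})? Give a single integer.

Tables in S: B(100), C(120)
Edges inside S: C-B(d=40)
numerator = 100 * 120 = 12000
denominator = 40 = 40
card(S) = 12000 / 40 = 300

300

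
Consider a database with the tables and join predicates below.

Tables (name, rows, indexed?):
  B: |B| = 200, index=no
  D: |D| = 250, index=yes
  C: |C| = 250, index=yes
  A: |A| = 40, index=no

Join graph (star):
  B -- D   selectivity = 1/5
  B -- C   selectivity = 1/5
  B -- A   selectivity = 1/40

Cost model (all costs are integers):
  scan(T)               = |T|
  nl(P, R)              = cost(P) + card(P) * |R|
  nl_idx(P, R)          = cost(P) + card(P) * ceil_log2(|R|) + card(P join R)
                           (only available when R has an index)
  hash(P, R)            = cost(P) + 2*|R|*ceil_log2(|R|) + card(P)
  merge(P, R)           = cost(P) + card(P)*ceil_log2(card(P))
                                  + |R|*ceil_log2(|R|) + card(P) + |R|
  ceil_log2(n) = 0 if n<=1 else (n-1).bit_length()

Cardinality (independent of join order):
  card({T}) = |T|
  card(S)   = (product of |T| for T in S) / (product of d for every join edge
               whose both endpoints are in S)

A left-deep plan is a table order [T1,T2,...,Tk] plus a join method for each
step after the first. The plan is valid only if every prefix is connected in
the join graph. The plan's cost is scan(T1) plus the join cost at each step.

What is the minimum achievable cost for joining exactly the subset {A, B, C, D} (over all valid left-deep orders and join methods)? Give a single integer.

18930

Selinger DP over subsets of {A,B,C,D}:
  {B}: scan cost=200, card=200
  {D}: scan cost=250, card=250
  {C}: scan cost=250, card=250
  {A}: scan cost=40, card=40
  {BD}: card=10000; try (B,hash)→3700, (D,merge)→4250, (B,merge)→4300, (D,hash)→4400, (D,nl_idx)→11800, (D,nl)→50200 …(+1); best=3700 via (B,hash)
  {BC}: card=10000; try (B,hash)→3700, (C,merge)→4250, (B,merge)→4300, (C,hash)→4400, (C,nl_idx)→11800, (C,nl)→50200 …(+1); best=3700 via (B,hash)
  {AB}: card=200; try (A,hash)→880, (B,merge)→2120, (A,merge)→2280, (B,hash)→3280, (B,nl)→8040, (A,nl)→8200; best=880 via (A,hash)
  {BCD}: card=500000; try (D,hash)→17700, (C,hash)→17700, (D,merge)→155950, (C,merge)→155950, (D,nl_idx)→583700, (C,nl_idx)→583700 …(+2); best=17700 via (D,hash)
  {ABD}: card=10000; try (D,merge)→4930, (D,hash)→5080, (D,nl_idx)→12480, (A,hash)→14180, (D,nl)→50880, (A,merge)→153980 …(+1); best=4930 via (D,merge)
  {ABC}: card=10000; try (C,merge)→4930, (C,hash)→5080, (C,nl_idx)→12480, (A,hash)→14180, (C,nl)→50880, (A,merge)→153980 …(+1); best=4930 via (C,merge)
  {ABCD}: card=500000; try (D,hash)→18930, (C,hash)→18930, (D,merge)→157180, (C,merge)→157180, (A,hash)→518180, (D,nl_idx)→584930 …(+5); best=18930 via (D,hash)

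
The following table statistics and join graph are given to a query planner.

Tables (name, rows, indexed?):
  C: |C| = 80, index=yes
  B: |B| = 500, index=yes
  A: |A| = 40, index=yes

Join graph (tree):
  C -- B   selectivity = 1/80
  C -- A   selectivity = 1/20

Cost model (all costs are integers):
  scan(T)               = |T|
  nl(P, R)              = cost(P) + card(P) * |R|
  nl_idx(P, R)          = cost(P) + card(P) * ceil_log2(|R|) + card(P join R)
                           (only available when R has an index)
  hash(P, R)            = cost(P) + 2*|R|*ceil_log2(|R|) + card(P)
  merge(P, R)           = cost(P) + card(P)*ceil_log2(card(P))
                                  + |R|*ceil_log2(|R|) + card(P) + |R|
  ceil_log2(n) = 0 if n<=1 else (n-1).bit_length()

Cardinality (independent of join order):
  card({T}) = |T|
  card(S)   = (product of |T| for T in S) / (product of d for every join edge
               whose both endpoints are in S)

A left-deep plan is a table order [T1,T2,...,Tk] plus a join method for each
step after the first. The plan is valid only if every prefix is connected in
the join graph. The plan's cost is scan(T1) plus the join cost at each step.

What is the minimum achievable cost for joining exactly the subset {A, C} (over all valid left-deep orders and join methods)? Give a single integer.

480

Selinger DP over subsets of {A,C}:
  {C}: scan cost=80, card=80
  {A}: scan cost=40, card=40
  {AC}: card=160; try (C,nl_idx)→480, (A,hash)→640, (A,nl_idx)→720, (C,merge)→960, (A,merge)→1000, (C,hash)→1200 …(+2); best=480 via (C,nl_idx)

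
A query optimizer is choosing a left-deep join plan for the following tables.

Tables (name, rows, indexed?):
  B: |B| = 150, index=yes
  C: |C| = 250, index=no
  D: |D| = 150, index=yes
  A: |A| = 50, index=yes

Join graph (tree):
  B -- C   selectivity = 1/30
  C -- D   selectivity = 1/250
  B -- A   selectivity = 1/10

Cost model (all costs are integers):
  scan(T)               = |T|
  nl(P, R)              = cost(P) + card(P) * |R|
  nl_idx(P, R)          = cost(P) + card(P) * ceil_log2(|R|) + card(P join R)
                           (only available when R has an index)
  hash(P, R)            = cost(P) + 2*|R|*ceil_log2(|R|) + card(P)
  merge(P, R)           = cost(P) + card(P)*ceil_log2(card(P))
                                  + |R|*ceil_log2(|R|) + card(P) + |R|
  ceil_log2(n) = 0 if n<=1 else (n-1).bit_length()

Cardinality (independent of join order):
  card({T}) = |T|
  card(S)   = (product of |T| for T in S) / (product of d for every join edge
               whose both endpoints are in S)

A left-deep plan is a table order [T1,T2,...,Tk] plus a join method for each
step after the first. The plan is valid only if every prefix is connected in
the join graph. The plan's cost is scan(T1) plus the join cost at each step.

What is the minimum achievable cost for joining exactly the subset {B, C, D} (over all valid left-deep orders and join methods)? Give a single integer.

Selinger DP over subsets of {B,C,D}:
  {B}: scan cost=150, card=150
  {C}: scan cost=250, card=250
  {D}: scan cost=150, card=150
  {BC}: card=1250; try (B,hash)→2900, (B,nl_idx)→3500, (C,merge)→3750, (B,merge)→3850, (C,hash)→4300, (C,nl)→37650 …(+1); best=2900 via (B,hash)
  {CD}: card=150; try (D,nl_idx)→2400, (D,hash)→2900, (C,merge)→3750, (D,merge)→3850, (C,hash)→4300, (C,nl)→37650 …(+1); best=2400 via (D,nl_idx)
  {BCD}: card=750; try (B,nl_idx)→4350, (B,hash)→4950, (B,merge)→5100, (D,hash)→6550, (D,nl_idx)→13650, (D,merge)→19250 …(+2); best=4350 via (B,nl_idx)

4350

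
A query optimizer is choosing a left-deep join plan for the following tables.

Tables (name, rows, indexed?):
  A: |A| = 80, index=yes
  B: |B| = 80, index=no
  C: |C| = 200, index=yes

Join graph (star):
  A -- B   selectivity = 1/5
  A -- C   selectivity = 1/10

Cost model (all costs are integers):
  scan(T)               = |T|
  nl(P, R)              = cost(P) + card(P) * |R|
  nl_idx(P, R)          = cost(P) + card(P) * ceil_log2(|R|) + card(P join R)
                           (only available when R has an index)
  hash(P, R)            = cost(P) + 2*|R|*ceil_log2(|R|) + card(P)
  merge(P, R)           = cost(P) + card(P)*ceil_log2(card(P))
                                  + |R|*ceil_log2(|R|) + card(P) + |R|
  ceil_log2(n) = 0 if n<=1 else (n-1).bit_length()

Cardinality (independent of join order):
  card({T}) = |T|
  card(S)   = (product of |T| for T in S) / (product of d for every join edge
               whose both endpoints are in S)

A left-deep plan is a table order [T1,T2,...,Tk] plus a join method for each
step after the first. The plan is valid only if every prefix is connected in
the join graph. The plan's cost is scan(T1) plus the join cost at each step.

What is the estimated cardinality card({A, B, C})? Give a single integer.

Tables in S: A(80), B(80), C(200)
Edges inside S: A-B(d=5), A-C(d=10)
numerator = 80 * 80 * 200 = 1280000
denominator = 5 * 10 = 50
card(S) = 1280000 / 50 = 25600

25600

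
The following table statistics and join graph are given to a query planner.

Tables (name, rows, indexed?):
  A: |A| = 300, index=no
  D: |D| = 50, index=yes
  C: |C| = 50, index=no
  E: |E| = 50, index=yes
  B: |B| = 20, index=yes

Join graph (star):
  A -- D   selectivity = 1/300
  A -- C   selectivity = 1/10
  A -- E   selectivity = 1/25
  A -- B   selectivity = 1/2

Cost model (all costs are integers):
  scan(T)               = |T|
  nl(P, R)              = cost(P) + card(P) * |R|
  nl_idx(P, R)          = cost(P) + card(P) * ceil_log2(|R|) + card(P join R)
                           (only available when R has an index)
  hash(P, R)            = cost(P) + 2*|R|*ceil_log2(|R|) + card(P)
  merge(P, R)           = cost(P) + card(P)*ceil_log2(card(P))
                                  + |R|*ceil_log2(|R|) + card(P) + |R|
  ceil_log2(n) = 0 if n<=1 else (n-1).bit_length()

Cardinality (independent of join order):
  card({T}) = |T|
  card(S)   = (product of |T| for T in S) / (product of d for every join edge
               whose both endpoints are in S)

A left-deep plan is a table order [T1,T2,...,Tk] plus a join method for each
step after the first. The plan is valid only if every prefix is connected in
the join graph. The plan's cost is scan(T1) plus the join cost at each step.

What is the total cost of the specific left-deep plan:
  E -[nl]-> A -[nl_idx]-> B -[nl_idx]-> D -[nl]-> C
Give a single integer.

step 1: scan E: cost=50, card=50
step 2: join A via nl
    card(P join A) = 50*300/(25) = 600
    cost = 50 + 50*300 = 15050
step 3: join B via nl_idx
    card(P join B) = 600*20/(2) = 6000
    cost = 15050 + 600*5 + 6000 = 24050
step 4: join D via nl_idx
    card(P join D) = 6000*50/(300) = 1000
    cost = 24050 + 6000*6 + 1000 = 61050
step 5: join C via nl
    card(P join C) = 1000*50/(10) = 5000
    cost = 61050 + 1000*50 = 111050

111050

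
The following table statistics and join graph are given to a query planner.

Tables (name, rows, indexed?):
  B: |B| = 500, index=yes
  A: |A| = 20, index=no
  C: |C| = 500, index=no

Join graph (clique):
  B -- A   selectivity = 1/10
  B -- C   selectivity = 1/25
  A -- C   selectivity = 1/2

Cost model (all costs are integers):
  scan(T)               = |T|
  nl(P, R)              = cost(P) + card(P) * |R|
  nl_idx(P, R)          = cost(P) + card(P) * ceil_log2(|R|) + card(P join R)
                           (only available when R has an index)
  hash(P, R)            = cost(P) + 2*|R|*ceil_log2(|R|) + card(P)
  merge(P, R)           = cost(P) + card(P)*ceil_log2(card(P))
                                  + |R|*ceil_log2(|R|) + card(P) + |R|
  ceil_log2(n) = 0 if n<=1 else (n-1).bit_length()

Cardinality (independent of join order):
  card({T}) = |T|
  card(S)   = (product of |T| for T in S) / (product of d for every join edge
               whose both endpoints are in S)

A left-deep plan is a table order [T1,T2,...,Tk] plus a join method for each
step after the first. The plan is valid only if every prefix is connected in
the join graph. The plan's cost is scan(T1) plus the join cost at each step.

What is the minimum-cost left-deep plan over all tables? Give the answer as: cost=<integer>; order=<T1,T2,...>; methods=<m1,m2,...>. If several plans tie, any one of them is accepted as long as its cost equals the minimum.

Selinger DP (subsets sized 1..n):
  {B}: scan cost=500, card=500
  {A}: scan cost=20, card=20
  {C}: scan cost=500, card=500
  {AB}: card=1000; try (B,nl_idx)→1200, (A,hash)→1200, (B,merge)→5140, (A,merge)→5620, (B,hash)→9040, (B,nl)→10020 …(+1); best=1200 via (B,nl_idx)
  {BC}: card=10000; try (C,hash)→10000, (B,hash)→10000, (C,merge)→10500, (B,merge)→10500, (B,nl_idx)→15000, (C,nl)→250500 …(+1); best=10000 via (C,hash)
  {AC}: card=5000; try (A,hash)→1200, (C,merge)→5140, (A,merge)→5620, (C,hash)→9040, (C,nl)→10020, (A,nl)→10500; best=1200 via (A,hash)
  {ABC}: card=10000; try (C,hash)→11200, (B,hash)→15200, (C,merge)→17200, (A,hash)→20200, (B,nl_idx)→56200, (B,merge)→76200 …(+4); best=11200 via (C,hash)

cost=11200; order=A,B,C; methods=nl_idx,hash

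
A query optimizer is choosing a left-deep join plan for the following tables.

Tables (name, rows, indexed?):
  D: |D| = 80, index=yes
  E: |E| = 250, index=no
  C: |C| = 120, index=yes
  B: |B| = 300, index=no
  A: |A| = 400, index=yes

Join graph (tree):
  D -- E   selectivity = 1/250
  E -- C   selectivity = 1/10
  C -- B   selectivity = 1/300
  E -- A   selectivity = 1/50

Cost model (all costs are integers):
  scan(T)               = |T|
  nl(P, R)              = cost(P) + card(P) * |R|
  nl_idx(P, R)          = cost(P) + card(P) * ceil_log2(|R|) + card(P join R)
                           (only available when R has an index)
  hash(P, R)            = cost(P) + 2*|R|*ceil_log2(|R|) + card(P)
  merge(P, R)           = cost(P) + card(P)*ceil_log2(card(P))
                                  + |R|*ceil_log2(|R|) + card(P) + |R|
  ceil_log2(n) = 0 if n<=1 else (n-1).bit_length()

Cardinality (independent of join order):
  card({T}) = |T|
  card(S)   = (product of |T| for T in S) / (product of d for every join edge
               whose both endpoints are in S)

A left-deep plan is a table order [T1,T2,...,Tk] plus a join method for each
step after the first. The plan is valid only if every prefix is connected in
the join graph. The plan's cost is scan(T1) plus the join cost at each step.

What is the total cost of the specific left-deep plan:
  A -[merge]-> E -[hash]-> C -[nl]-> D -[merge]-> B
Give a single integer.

step 1: scan A: cost=400, card=400
step 2: join E via merge
    card(P join E) = 400*250/(50) = 2000
    cost = 400 + 400*9 + 250*8 + 400 + 250 = 6650
step 3: join C via hash
    card(P join C) = 2000*120/(10) = 24000
    cost = 6650 + 2*120*7 + 2000 = 10330
step 4: join D via nl
    card(P join D) = 24000*80/(250) = 7680
    cost = 10330 + 24000*80 = 1930330
step 5: join B via merge
    card(P join B) = 7680*300/(300) = 7680
    cost = 1930330 + 7680*13 + 300*9 + 7680 + 300 = 2040850

2040850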